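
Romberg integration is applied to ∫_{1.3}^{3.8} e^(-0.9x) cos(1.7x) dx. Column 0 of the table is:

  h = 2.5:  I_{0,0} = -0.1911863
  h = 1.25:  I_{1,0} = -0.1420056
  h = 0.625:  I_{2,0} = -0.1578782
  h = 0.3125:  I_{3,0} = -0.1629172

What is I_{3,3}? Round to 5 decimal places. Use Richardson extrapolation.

I_{1,1} = (4·(-0.1420056) − (-0.1911863)) / 3 = -0.1256120
I_{2,1} = -0.1578782 + (-0.1578782 − (-0.1420056))/3 = -0.1631691
I_{3,1} = -0.1629172 + (-0.1629172 − (-0.1578782))/3 = -0.1645969
I_{2,2} = -0.1631691 + (-0.1631691 − (-0.1256120))/15 = -0.1656729
I_{3,2} = -0.1645969 + (-0.1645969 − (-0.1631691))/15 = -0.1646921
I_{3,3} = -0.1646921 + (-0.1646921 − (-0.1656729))/63 = -0.1646765

-0.16468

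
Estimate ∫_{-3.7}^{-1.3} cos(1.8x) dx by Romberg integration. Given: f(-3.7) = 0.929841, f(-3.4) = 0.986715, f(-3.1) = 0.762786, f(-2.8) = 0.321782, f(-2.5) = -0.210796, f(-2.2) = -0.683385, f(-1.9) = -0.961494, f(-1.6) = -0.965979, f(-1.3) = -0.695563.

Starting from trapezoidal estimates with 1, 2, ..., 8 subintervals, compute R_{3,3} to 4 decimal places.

-0.1947

R_{0,0} (trapezoid, 1 panel, h=2.4000): 0.281134
R_{1,0} (trapezoid, 2 panels, h=1.2000): -0.112388
R_{2,0} (trapezoid, 4 panels, h=0.6000): -0.175419
R_{3,0} (trapezoid, 8 panels, h=0.3000): -0.189970
R_{1,1} = -0.112388 + (-0.112388 − 0.281134)/3 = -0.243562
R_{2,1} = -0.175419 + (-0.175419 − (-0.112388))/3 = -0.196429
R_{3,1} = -0.189970 + (-0.189970 − (-0.175419))/3 = -0.194820
R_{2,2} = -0.196429 + (-0.196429 − (-0.243562))/15 = -0.193287
R_{3,2} = -0.194820 + (-0.194820 − (-0.196429))/15 = -0.194713
R_{3,3} = -0.194713 + (-0.194713 − (-0.193287))/63 = -0.194736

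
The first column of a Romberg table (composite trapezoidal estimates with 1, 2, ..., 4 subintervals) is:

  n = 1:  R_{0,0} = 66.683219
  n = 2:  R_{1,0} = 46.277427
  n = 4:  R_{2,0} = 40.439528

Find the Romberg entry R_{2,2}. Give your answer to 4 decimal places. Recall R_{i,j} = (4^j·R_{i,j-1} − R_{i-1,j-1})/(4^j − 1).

38.4281

Richardson extrapolation on the trapezoidal column (denominator 4−1=3):
R_{1,1} = 46.277427 + (46.277427 − 66.683219)/3 = 39.475496
R_{2,1} = (4·40.439528 − 46.277427) / 3 = 38.493562
R_{2,2} = 38.493562 + (38.493562 − 39.475496)/15 = 38.428100
(Column j=1 coincides with Simpson's rule on the same nodes.)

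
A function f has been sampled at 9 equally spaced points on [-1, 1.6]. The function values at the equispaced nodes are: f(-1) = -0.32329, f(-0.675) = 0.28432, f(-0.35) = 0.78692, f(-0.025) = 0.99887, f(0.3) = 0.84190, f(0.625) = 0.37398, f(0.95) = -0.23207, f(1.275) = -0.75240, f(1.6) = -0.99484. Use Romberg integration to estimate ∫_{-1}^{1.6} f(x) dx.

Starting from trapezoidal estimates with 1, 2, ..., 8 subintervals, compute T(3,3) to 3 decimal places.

0.552

T(0,0) (trapezoid, 1 panel, h=2.6000): -1.71357
T(1,0) (trapezoid, 2 panels, h=1.3000): 0.23769
T(2,0) (trapezoid, 4 panels, h=0.6500): 0.47950
T(3,0) (trapezoid, 8 panels, h=0.3250): 0.53380
T(1,1) = 0.23769 + (0.23769 − (-1.71357))/3 = 0.88811
T(2,1) = 0.47950 + (0.47950 − 0.23769)/3 = 0.56010
T(3,1) = 0.53380 + (0.53380 − 0.47950)/3 = 0.55190
T(2,2) = 0.56010 + (0.56010 − 0.88811)/15 = 0.53823
T(3,2) = 0.55190 + (0.55190 − 0.56010)/15 = 0.55135
T(3,3) = 0.55135 + (0.55135 − 0.53823)/63 = 0.55156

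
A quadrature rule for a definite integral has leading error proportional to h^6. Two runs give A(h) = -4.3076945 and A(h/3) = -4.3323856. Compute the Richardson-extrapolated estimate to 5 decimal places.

-4.33242

The leading error scales as h^6; refining by a factor of 3 reduces it by 3^6 = 729.
Extrapolated value = (729·A(h/3) − A(h)) / (729 − 1)
= (729·(-4.3323856) − (-4.3076945)) / 728
= -3154.0014079 / 728 = -4.3324195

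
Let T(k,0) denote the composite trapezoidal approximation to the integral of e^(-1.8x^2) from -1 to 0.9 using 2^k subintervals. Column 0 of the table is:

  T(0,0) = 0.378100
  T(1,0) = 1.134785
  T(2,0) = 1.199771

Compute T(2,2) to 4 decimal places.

Richardson extrapolation on the trapezoidal column (denominator 4−1=3):
T(1,1) = (4·1.134785 − 0.378100) / 3 = 1.387013
T(2,1) = 1.199771 + (1.199771 − 1.134785)/3 = 1.221433
T(2,2) = 1.221433 + (1.221433 − 1.387013)/15 = 1.210394
(Column j=1 coincides with Simpson's rule on the same nodes.)

1.2104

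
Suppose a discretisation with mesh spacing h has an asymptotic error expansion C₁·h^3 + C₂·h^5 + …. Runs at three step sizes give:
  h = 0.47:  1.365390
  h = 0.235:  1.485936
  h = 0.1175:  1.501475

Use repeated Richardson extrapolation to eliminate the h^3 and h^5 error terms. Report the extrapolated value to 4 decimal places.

1.5037

First eliminate the h^3 term (factor 2^3 = 8):
  B₁ = (8·1.485936 − 1.365390)/7 = 1.503157
  B₂ = (8·1.501475 − 1.485936)/7 = 1.503695
Then eliminate the h^5 term (factor 2^5 = 32):
  (32·1.503695 − 1.503157)/31 = 1.503712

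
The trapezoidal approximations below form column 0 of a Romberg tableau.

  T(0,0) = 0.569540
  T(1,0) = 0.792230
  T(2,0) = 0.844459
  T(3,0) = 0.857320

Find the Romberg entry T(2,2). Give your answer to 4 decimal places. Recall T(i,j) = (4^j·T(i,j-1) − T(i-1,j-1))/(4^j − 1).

0.8616

T(1,1) = 0.792230 + (0.792230 − 0.569540)/3 = 0.866460
T(2,1) = (4·0.844459 − 0.792230) / 3 = 0.861869
T(2,2) = 0.861869 + (0.861869 − 0.866460)/15 = 0.861563
(Column j=1 coincides with Simpson's rule on the same nodes.)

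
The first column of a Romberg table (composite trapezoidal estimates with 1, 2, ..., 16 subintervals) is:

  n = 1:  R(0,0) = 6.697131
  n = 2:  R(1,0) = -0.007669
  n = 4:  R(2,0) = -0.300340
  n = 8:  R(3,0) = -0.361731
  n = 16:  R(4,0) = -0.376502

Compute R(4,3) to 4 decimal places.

Richardson extrapolation on the trapezoidal column (denominator 4−1=3):
R(2,1) = -0.300340 + (-0.300340 − (-0.007669))/3 = -0.397897
R(3,1) = -0.361731 + (-0.361731 − (-0.300340))/3 = -0.382195
R(4,1) = (4·(-0.376502) − (-0.361731)) / 3 = -0.381426
R(3,2) = -0.382195 + (-0.382195 − (-0.397897))/15 = -0.381148
R(4,2) = (16·(-0.381426) − (-0.382195)) / 15 = -0.381375
R(4,3) = (64·(-0.381375) − (-0.381148)) / 63 = -0.381379
(Column j=1 coincides with Simpson's rule on the same nodes.)

-0.3814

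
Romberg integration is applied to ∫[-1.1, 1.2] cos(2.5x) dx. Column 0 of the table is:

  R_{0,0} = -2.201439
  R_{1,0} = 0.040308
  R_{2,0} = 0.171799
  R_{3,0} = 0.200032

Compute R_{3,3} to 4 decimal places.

R_{1,1} = 0.040308 + (0.040308 − (-2.201439))/3 = 0.787557
R_{2,1} = 0.171799 + (0.171799 − 0.040308)/3 = 0.215629
R_{3,1} = 0.200032 + (0.200032 − 0.171799)/3 = 0.209443
R_{2,2} = (16·0.215629 − 0.787557) / 15 = 0.177500
R_{3,2} = (16·0.209443 − 0.215629) / 15 = 0.209031
R_{3,3} = 0.209031 + (0.209031 − 0.177500)/63 = 0.209531

0.2095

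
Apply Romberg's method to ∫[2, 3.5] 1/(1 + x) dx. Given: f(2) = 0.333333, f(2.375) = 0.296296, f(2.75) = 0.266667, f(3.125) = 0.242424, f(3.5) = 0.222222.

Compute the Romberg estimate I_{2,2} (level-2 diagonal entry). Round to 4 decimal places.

I_{0,0} (trapezoid, 1 panel, h=1.5000): 0.416666
I_{1,0} (trapezoid, 2 panels, h=0.7500): 0.408333
I_{2,0} (trapezoid, 4 panels, h=0.3750): 0.406187
I_{1,1} = 0.408333 + (0.408333 − 0.416666)/3 = 0.405555
I_{2,1} = 0.406187 + (0.406187 − 0.408333)/3 = 0.405472
I_{2,2} = 0.405472 + (0.405472 − 0.405555)/15 = 0.405466

0.4055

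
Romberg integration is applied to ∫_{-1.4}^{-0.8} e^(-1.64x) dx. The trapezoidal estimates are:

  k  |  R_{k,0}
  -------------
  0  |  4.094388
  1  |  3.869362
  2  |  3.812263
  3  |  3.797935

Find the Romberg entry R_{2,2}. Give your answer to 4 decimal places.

Richardson extrapolation on the trapezoidal column (denominator 4−1=3):
R_{1,1} = (4·3.869362 − 4.094388) / 3 = 3.794353
R_{2,1} = 3.812263 + (3.812263 − 3.869362)/3 = 3.793230
R_{2,2} = (16·3.793230 − 3.794353) / 15 = 3.793155
(Column j=1 coincides with Simpson's rule on the same nodes.)

3.7932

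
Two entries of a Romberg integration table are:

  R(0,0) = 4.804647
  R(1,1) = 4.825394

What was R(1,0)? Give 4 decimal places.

From R(1,1) = (4·R(1,0) − R(0,0))/3, solve for R(1,0):
4·R(1,0) = 3·4.825394 + 4.804647 = 19.280829
R(1,0) = 4.820207

4.8202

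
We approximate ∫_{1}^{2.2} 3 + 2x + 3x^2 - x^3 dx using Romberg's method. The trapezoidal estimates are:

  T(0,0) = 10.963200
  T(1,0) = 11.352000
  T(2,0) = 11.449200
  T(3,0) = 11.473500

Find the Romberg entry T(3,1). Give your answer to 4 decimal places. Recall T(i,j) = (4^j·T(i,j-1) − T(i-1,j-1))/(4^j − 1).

Richardson extrapolation on the trapezoidal column (denominator 4−1=3):
T(3,1) = 11.473500 + (11.473500 − 11.449200)/3 = 11.481600

11.4816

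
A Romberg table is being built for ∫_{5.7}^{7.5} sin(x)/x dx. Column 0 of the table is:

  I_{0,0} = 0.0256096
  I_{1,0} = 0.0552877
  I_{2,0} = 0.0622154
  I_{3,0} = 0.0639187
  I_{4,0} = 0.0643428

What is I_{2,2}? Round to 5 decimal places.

Richardson extrapolation on the trapezoidal column (denominator 4−1=3):
I_{1,1} = (4·0.0552877 − 0.0256096) / 3 = 0.0651804
I_{2,1} = 0.0622154 + (0.0622154 − 0.0552877)/3 = 0.0645246
I_{2,2} = (16·0.0645246 − 0.0651804) / 15 = 0.0644809

0.06448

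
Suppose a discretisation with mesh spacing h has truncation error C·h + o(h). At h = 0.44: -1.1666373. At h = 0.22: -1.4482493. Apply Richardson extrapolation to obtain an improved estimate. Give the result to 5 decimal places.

-1.72986

Extrapolated value = (2·A(h/2) − A(h)) / (2 − 1)
= (2·(-1.4482493) − (-1.1666373)) / 1
= -1.7298613 / 1 = -1.7298613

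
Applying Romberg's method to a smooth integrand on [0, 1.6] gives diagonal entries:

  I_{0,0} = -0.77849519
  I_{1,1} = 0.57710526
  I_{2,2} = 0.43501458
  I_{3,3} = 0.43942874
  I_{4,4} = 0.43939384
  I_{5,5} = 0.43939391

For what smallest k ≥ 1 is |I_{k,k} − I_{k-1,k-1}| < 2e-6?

k = 5

|I_{1,1} − I_{0,0}| = 1.35560045 ≥ 2e-6
|I_{2,2} − I_{1,1}| = 0.14209068 ≥ 2e-6
|I_{3,3} − I_{2,2}| = 0.00441416 ≥ 2e-6
|I_{4,4} − I_{3,3}| = 0.00003490 ≥ 2e-6
|I_{5,5} − I_{4,4}| = 0.00000007 < 2e-6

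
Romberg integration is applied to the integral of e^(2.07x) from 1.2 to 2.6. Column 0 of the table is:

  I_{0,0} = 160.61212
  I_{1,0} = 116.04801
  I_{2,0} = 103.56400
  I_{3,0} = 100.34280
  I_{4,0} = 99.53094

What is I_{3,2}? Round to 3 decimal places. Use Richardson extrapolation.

99.260

Richardson extrapolation on the trapezoidal column (denominator 4−1=3):
I_{2,1} = (4·103.56400 − 116.04801) / 3 = 99.40266
I_{3,1} = 100.34280 + (100.34280 − 103.56400)/3 = 99.26907
I_{3,2} = (16·99.26907 − 99.40266) / 15 = 99.26016
(Column j=1 coincides with Simpson's rule on the same nodes.)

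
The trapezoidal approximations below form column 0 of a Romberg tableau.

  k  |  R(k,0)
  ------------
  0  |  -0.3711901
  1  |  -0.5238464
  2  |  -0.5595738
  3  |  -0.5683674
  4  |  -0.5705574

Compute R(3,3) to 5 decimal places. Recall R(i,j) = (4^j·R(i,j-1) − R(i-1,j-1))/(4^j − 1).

-0.57129

R(1,1) = -0.5238464 + (-0.5238464 − (-0.3711901))/3 = -0.5747318
R(2,1) = -0.5595738 + (-0.5595738 − (-0.5238464))/3 = -0.5714829
R(3,1) = (4·(-0.5683674) − (-0.5595738)) / 3 = -0.5712986
R(2,2) = -0.5714829 + (-0.5714829 − (-0.5747318))/15 = -0.5712663
R(3,2) = -0.5712986 + (-0.5712986 − (-0.5714829))/15 = -0.5712863
R(3,3) = -0.5712863 + (-0.5712863 − (-0.5712663))/63 = -0.5712866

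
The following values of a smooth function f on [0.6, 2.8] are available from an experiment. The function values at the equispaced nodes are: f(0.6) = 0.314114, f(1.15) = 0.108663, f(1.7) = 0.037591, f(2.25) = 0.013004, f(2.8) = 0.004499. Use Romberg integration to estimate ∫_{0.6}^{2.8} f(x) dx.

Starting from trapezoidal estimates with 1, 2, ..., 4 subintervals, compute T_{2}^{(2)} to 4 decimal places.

T_{0}^{(0)} (trapezoid, 1 panel, h=2.2000): 0.350474
T_{1}^{(0)} (trapezoid, 2 panels, h=1.1000): 0.216587
T_{2}^{(0)} (trapezoid, 4 panels, h=0.5500): 0.175210
T_{1}^{(1)} = 0.216587 + (0.216587 − 0.350474)/3 = 0.171958
T_{2}^{(1)} = 0.175210 + (0.175210 − 0.216587)/3 = 0.161418
T_{2}^{(2)} = 0.161418 + (0.161418 − 0.171958)/15 = 0.160715

0.1607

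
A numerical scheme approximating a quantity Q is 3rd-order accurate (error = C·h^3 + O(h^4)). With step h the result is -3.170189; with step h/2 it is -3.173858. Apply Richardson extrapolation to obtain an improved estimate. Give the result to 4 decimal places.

-3.1744

Extrapolated value = (8·A(h/2) − A(h)) / (8 − 1)
= (8·(-3.173858) − (-3.170189)) / 7
= -22.220675 / 7 = -3.174382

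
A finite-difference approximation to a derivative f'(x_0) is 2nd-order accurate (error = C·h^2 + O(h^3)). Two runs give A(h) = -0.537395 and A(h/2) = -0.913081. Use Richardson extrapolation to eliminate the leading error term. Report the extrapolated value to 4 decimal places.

Extrapolated value = (4·A(h/2) − A(h)) / (4 − 1)
= (4·(-0.913081) − (-0.537395)) / 3
= -3.114929 / 3 = -1.038310

-1.0383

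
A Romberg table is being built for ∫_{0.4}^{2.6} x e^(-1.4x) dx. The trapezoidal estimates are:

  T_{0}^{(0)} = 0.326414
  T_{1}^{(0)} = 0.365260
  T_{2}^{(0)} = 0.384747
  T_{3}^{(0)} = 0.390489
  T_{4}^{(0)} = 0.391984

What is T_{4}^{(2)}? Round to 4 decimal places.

0.3925

Richardson extrapolation on the trapezoidal column (denominator 4−1=3):
T_{3}^{(1)} = (4·0.390489 − 0.384747) / 3 = 0.392403
T_{4}^{(1)} = (4·0.391984 − 0.390489) / 3 = 0.392482
T_{4}^{(2)} = (16·0.392482 − 0.392403) / 15 = 0.392487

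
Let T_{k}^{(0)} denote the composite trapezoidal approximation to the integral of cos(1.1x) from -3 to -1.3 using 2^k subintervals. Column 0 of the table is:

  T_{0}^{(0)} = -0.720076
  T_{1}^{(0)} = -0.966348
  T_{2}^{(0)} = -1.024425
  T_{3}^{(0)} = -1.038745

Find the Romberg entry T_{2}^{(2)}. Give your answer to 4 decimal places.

-1.0435

T_{1}^{(1)} = -0.966348 + (-0.966348 − (-0.720076))/3 = -1.048439
T_{2}^{(1)} = -1.024425 + (-1.024425 − (-0.966348))/3 = -1.043784
T_{2}^{(2)} = (16·(-1.043784) − (-1.048439)) / 15 = -1.043474
(Column j=1 coincides with Simpson's rule on the same nodes.)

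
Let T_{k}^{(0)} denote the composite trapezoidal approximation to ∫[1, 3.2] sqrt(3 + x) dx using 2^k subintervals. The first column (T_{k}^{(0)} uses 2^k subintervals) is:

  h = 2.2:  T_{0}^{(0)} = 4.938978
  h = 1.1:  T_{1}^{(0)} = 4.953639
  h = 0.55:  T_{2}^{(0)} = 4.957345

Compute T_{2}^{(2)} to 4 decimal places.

T_{1}^{(1)} = (4·4.953639 − 4.938978) / 3 = 4.958526
T_{2}^{(1)} = 4.957345 + (4.957345 − 4.953639)/3 = 4.958580
T_{2}^{(2)} = (16·4.958580 − 4.958526) / 15 = 4.958584
(Column j=1 coincides with Simpson's rule on the same nodes.)

4.9586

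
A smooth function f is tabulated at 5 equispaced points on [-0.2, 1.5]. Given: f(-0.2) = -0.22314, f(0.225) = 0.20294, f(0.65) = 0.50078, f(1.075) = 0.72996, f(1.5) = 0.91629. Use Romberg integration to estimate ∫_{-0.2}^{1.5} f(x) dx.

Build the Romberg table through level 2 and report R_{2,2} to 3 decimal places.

0.769

R_{0,0} (trapezoid, 1 panel, h=1.7000): 0.58918
R_{1,0} (trapezoid, 2 panels, h=0.8500): 0.72025
R_{2,0} (trapezoid, 4 panels, h=0.4250): 0.75661
R_{1,1} = 0.72025 + (0.72025 − 0.58918)/3 = 0.76394
R_{2,1} = 0.75661 + (0.75661 − 0.72025)/3 = 0.76873
R_{2,2} = 0.76873 + (0.76873 − 0.76394)/15 = 0.76905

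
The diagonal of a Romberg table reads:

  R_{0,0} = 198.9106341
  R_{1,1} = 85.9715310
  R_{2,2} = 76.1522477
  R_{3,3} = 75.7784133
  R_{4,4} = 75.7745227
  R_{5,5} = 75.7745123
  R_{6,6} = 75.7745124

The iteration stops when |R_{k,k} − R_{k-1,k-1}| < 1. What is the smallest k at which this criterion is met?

k = 3

|R_{1,1} − R_{0,0}| = 112.9391031 ≥ 1
|R_{2,2} − R_{1,1}| = 9.8192833 ≥ 1
|R_{3,3} − R_{2,2}| = 0.3738344 < 1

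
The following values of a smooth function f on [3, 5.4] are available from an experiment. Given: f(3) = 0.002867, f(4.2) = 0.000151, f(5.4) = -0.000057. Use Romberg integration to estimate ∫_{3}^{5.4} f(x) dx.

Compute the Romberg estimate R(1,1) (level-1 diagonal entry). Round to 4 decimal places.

R(0,0) (trapezoid, 1 panel, h=2.4000): 0.003372
R(1,0) (trapezoid, 2 panels, h=1.2000): 0.001867
R(1,1) = 0.001867 + (0.001867 − 0.003372)/3 = 0.001365

0.0014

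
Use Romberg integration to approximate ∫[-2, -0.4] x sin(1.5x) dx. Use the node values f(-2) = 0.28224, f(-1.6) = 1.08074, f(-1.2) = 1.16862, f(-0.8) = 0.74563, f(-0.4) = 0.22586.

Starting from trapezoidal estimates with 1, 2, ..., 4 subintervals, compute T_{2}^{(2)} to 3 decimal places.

T_{0}^{(0)} (trapezoid, 1 panel, h=1.6000): 0.40648
T_{1}^{(0)} (trapezoid, 2 panels, h=0.8000): 1.13814
T_{2}^{(0)} (trapezoid, 4 panels, h=0.4000): 1.29962
T_{1}^{(1)} = 1.13814 + (1.13814 − 0.40648)/3 = 1.38203
T_{2}^{(1)} = 1.29962 + (1.29962 − 1.13814)/3 = 1.35345
T_{2}^{(2)} = 1.35345 + (1.35345 − 1.38203)/15 = 1.35154

1.352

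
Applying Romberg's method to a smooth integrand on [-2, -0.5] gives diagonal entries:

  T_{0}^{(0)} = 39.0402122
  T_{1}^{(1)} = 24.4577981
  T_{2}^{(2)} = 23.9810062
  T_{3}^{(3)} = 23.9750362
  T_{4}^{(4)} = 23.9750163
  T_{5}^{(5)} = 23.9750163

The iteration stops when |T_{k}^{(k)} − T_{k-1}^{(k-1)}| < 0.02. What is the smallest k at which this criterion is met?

k = 3

|T_{1}^{(1)} − T_{0}^{(0)}| = 14.5824141 ≥ 0.02
|T_{2}^{(2)} − T_{1}^{(1)}| = 0.4767919 ≥ 0.02
|T_{3}^{(3)} − T_{2}^{(2)}| = 0.0059700 < 0.02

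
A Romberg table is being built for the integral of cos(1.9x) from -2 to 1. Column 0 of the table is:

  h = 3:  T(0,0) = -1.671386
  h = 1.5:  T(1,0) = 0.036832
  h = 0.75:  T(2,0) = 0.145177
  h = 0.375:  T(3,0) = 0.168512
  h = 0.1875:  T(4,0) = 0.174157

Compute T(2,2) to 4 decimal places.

T(1,1) = 0.036832 + (0.036832 − (-1.671386))/3 = 0.606238
T(2,1) = 0.145177 + (0.145177 − 0.036832)/3 = 0.181292
T(2,2) = (16·0.181292 − 0.606238) / 15 = 0.152962

0.1530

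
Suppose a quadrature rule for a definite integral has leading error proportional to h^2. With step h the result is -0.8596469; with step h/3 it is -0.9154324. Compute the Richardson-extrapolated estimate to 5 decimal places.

-0.92241

Extrapolated value = (9·A(h/3) − A(h)) / (9 − 1)
= (9·(-0.9154324) − (-0.8596469)) / 8
= -7.3792447 / 8 = -0.9224056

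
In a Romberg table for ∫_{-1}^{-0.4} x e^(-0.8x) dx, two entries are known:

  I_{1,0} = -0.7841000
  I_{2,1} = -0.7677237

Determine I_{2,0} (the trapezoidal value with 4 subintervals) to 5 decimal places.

-0.77182

From I_{2,1} = (4·I_{2,0} − I_{1,0})/3, solve for I_{2,0}:
4·I_{2,0} = 3·(-0.7677237) + (-0.7841000) = -3.0872711
I_{2,0} = -0.7718178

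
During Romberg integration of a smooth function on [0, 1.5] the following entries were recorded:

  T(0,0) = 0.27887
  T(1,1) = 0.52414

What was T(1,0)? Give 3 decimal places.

From T(1,1) = (4·T(1,0) − T(0,0))/3, solve for T(1,0):
4·T(1,0) = 3·0.52414 + 0.27887 = 1.85129
T(1,0) = 0.46282

0.463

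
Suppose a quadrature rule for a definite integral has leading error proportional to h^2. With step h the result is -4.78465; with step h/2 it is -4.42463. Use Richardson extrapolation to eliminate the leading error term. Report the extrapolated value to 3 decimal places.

Extrapolated value = (4·A(h/2) − A(h)) / (4 − 1)
= (4·(-4.42463) − (-4.78465)) / 3
= -12.91387 / 3 = -4.30462

-4.305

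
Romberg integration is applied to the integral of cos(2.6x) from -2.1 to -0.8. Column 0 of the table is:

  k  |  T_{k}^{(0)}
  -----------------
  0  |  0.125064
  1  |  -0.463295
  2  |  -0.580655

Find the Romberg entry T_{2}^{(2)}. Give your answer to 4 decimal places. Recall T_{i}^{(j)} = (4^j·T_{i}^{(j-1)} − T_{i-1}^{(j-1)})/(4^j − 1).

-0.6171

Richardson extrapolation on the trapezoidal column (denominator 4−1=3):
T_{1}^{(1)} = (4·(-0.463295) − 0.125064) / 3 = -0.659415
T_{2}^{(1)} = (4·(-0.580655) − (-0.463295)) / 3 = -0.619775
T_{2}^{(2)} = -0.619775 + (-0.619775 − (-0.659415))/15 = -0.617132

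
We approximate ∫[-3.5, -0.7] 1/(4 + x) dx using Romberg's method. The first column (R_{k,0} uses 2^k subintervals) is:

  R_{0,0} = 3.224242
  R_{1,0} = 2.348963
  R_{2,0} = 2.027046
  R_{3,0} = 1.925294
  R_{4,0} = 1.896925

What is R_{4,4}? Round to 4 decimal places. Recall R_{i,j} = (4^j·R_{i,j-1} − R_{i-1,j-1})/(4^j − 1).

1.8872

Richardson extrapolation on the trapezoidal column (denominator 4−1=3):
R_{1,1} = (4·2.348963 − 3.224242) / 3 = 2.057203
R_{2,1} = (4·2.027046 − 2.348963) / 3 = 1.919740
R_{3,1} = (4·1.925294 − 2.027046) / 3 = 1.891377
R_{4,1} = 1.896925 + (1.896925 − 1.925294)/3 = 1.887469
R_{2,2} = 1.919740 + (1.919740 − 2.057203)/15 = 1.910576
R_{3,2} = (16·1.891377 − 1.919740) / 15 = 1.889486
R_{4,2} = 1.887469 + (1.887469 − 1.891377)/15 = 1.887208
R_{3,3} = (64·1.889486 − 1.910576) / 63 = 1.889151
R_{4,3} = (64·1.887208 − 1.889486) / 63 = 1.887172
R_{4,4} = 1.887172 + (1.887172 − 1.889151)/255 = 1.887164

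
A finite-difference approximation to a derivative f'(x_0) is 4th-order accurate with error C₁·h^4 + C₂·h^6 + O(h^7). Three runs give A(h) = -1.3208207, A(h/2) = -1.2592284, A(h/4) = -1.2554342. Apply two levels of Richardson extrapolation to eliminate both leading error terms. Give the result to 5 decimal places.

-1.25518

First eliminate the h^4 term (factor 2^4 = 16):
  B₁ = (16·(-1.2592284) − (-1.3208207))/15 = -1.2551222
  B₂ = (16·(-1.2554342) − (-1.2592284))/15 = -1.2551813
Then eliminate the h^6 term (factor 2^6 = 64):
  (64·(-1.2551813) − (-1.2551222))/63 = -1.2551822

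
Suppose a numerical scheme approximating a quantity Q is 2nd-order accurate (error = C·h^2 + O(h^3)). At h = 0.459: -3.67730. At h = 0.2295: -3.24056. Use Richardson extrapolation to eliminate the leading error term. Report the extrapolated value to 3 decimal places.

The leading error scales as h^2; refining by a factor of 2 reduces it by 2^2 = 4.
Extrapolated value = (4·A(h/2) − A(h)) / (4 − 1)
= (4·(-3.24056) − (-3.67730)) / 3
= -9.28494 / 3 = -3.09498

-3.095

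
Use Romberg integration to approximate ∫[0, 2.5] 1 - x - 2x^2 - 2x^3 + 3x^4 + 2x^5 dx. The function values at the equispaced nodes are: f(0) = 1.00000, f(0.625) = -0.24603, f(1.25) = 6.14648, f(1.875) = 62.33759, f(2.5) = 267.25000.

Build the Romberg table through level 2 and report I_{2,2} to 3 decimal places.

I_{0,0} (trapezoid, 1 panel, h=2.5000): 335.31250
I_{1,0} (trapezoid, 2 panels, h=1.2500): 175.33935
I_{2,0} (trapezoid, 4 panels, h=0.6250): 126.47690
I_{1,1} = 175.33935 + (175.33935 − 335.31250)/3 = 122.01497
I_{2,1} = 126.47690 + (126.47690 − 175.33935)/3 = 110.18942
I_{2,2} = 110.18942 + (110.18942 − 122.01497)/15 = 109.40105

109.401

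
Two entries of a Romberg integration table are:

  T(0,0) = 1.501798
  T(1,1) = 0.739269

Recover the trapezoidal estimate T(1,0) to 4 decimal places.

0.9299

From T(1,1) = (4·T(1,0) − T(0,0))/3, solve for T(1,0):
4·T(1,0) = 3·0.739269 + 1.501798 = 3.719605
T(1,0) = 0.929901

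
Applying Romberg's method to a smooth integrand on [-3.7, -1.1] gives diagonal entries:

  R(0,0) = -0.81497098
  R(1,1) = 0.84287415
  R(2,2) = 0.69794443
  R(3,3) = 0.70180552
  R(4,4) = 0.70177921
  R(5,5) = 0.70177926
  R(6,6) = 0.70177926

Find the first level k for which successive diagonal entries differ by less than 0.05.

k = 3

|R(1,1) − R(0,0)| = 1.65784513 ≥ 0.05
|R(2,2) − R(1,1)| = 0.14492972 ≥ 0.05
|R(3,3) − R(2,2)| = 0.00386109 < 0.05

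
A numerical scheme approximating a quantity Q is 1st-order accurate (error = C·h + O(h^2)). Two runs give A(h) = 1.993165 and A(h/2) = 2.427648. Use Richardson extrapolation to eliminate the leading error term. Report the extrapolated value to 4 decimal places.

2.8621

The leading error scales as h; refining by a factor of 2 reduces it by 2^1 = 2.
Extrapolated value = (2·A(h/2) − A(h)) / (2 − 1)
= (2·2.427648 − 1.993165) / 1
= 2.862131 / 1 = 2.862131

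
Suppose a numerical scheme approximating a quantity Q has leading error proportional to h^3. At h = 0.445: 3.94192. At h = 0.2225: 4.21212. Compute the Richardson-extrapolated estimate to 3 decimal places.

4.251

The leading error scales as h^3; refining by a factor of 2 reduces it by 2^3 = 8.
Extrapolated value = (8·A(h/2) − A(h)) / (8 − 1)
= (8·4.21212 − 3.94192) / 7
= 29.75504 / 7 = 4.25072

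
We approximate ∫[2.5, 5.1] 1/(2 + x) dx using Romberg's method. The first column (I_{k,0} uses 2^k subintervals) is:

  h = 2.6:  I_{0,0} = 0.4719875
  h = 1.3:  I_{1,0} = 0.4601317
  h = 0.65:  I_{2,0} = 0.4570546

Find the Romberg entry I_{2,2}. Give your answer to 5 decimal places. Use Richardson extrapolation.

0.45602

Richardson extrapolation on the trapezoidal column (denominator 4−1=3):
I_{1,1} = (4·0.4601317 − 0.4719875) / 3 = 0.4561798
I_{2,1} = 0.4570546 + (0.4570546 − 0.4601317)/3 = 0.4560289
I_{2,2} = (16·0.4560289 − 0.4561798) / 15 = 0.4560188
(Column j=1 coincides with Simpson's rule on the same nodes.)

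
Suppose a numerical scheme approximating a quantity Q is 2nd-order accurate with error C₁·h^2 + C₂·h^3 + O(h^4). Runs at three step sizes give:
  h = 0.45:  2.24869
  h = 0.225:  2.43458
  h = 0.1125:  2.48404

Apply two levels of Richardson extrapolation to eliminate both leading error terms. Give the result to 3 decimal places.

2.501

First eliminate the h^2 term (factor 2^2 = 4):
  B₁ = (4·2.43458 − 2.24869)/3 = 2.49654
  B₂ = (4·2.48404 − 2.43458)/3 = 2.50053
Then eliminate the h^3 term (factor 2^3 = 8):
  (8·2.50053 − 2.49654)/7 = 2.50110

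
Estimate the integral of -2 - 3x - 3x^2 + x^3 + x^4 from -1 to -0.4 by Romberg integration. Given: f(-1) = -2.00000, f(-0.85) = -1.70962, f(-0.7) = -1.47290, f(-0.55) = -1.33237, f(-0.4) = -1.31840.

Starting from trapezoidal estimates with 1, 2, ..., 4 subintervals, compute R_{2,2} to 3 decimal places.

R_{0,0} (trapezoid, 1 panel, h=0.6000): -0.99552
R_{1,0} (trapezoid, 2 panels, h=0.3000): -0.93963
R_{2,0} (trapezoid, 4 panels, h=0.1500): -0.92611
R_{1,1} = -0.93963 + (-0.93963 − (-0.99552))/3 = -0.92100
R_{2,1} = -0.92611 + (-0.92611 − (-0.93963))/3 = -0.92160
R_{2,2} = -0.92160 + (-0.92160 − (-0.92100))/15 = -0.92164

-0.922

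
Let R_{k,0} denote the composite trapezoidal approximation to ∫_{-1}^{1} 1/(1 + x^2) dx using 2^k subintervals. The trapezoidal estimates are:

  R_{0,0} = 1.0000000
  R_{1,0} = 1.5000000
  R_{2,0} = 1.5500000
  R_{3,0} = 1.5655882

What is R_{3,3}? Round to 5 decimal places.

1.57123

Richardson extrapolation on the trapezoidal column (denominator 4−1=3):
R_{1,1} = (4·1.5000000 − 1.0000000) / 3 = 1.6666667
R_{2,1} = 1.5500000 + (1.5500000 − 1.5000000)/3 = 1.5666667
R_{3,1} = (4·1.5655882 − 1.5500000) / 3 = 1.5707843
R_{2,2} = (16·1.5666667 − 1.6666667) / 15 = 1.5600000
R_{3,2} = 1.5707843 + (1.5707843 − 1.5666667)/15 = 1.5710588
R_{3,3} = (64·1.5710588 − 1.5600000) / 63 = 1.5712343
(Column j=1 coincides with Simpson's rule on the same nodes.)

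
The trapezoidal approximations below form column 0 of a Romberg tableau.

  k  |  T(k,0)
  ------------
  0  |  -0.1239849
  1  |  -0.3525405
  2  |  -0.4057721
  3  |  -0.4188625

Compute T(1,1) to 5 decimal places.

-0.42873

Richardson extrapolation on the trapezoidal column (denominator 4−1=3):
T(1,1) = -0.3525405 + (-0.3525405 − (-0.1239849))/3 = -0.4287257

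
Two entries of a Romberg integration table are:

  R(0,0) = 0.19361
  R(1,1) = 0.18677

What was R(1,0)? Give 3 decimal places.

From R(1,1) = (4·R(1,0) − R(0,0))/3, solve for R(1,0):
4·R(1,0) = 3·0.18677 + 0.19361 = 0.75392
R(1,0) = 0.18848

0.188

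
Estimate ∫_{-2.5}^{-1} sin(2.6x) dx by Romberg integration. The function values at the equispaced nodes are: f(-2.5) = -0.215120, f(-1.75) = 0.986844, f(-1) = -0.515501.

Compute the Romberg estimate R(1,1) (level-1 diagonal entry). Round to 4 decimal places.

0.8042

R(0,0) (trapezoid, 1 panel, h=1.5000): -0.547966
R(1,0) (trapezoid, 2 panels, h=0.7500): 0.466150
R(1,1) = 0.466150 + (0.466150 − (-0.547966))/3 = 0.804189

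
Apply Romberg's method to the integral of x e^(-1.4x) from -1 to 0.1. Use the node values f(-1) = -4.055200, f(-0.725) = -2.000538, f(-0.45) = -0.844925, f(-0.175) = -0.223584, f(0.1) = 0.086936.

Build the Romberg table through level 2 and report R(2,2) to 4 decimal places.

-1.3333

R(0,0) (trapezoid, 1 panel, h=1.1000): -2.182545
R(1,0) (trapezoid, 2 panels, h=0.5500): -1.555981
R(2,0) (trapezoid, 4 panels, h=0.2750): -1.389624
R(1,1) = -1.555981 + (-1.555981 − (-2.182545))/3 = -1.347126
R(2,1) = -1.389624 + (-1.389624 − (-1.555981))/3 = -1.334172
R(2,2) = -1.334172 + (-1.334172 − (-1.347126))/15 = -1.333308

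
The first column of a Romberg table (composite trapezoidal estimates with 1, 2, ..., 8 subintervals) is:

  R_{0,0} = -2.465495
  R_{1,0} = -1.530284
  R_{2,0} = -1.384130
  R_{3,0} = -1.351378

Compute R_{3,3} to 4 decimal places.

Richardson extrapolation on the trapezoidal column (denominator 4−1=3):
R_{1,1} = (4·(-1.530284) − (-2.465495)) / 3 = -1.218547
R_{2,1} = -1.384130 + (-1.384130 − (-1.530284))/3 = -1.335412
R_{3,1} = -1.351378 + (-1.351378 − (-1.384130))/3 = -1.340461
R_{2,2} = -1.335412 + (-1.335412 − (-1.218547))/15 = -1.343203
R_{3,2} = (16·(-1.340461) − (-1.335412)) / 15 = -1.340798
R_{3,3} = (64·(-1.340798) − (-1.343203)) / 63 = -1.340760
(Column j=1 coincides with Simpson's rule on the same nodes.)

-1.3408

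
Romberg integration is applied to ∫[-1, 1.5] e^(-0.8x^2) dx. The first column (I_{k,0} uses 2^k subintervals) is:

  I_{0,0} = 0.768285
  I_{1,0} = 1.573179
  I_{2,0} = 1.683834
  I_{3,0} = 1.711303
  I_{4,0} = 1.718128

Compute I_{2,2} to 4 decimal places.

1.7127

I_{1,1} = 1.573179 + (1.573179 − 0.768285)/3 = 1.841477
I_{2,1} = (4·1.683834 − 1.573179) / 3 = 1.720719
I_{2,2} = (16·1.720719 − 1.841477) / 15 = 1.712668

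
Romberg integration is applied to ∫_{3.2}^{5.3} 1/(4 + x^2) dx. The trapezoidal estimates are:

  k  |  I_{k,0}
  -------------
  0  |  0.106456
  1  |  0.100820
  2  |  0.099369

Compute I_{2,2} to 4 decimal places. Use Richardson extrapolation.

0.0989

I_{1,1} = 0.100820 + (0.100820 − 0.106456)/3 = 0.098941
I_{2,1} = (4·0.099369 − 0.100820) / 3 = 0.098885
I_{2,2} = (16·0.098885 − 0.098941) / 15 = 0.098881
(Column j=1 coincides with Simpson's rule on the same nodes.)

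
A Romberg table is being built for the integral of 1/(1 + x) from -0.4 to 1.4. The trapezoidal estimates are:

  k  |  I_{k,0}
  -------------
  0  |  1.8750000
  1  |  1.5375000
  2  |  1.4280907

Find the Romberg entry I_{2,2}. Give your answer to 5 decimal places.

1.38940

I_{1,1} = 1.5375000 + (1.5375000 − 1.8750000)/3 = 1.4250000
I_{2,1} = 1.4280907 + (1.4280907 − 1.5375000)/3 = 1.3916209
I_{2,2} = 1.3916209 + (1.3916209 − 1.4250000)/15 = 1.3893956
(Column j=1 coincides with Simpson's rule on the same nodes.)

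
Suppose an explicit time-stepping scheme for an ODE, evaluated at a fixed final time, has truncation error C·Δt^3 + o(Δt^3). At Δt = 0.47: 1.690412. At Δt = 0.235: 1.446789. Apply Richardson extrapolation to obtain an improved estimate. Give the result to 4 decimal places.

1.4120

The leading error scales as Δt^3; refining by a factor of 2 reduces it by 2^3 = 8.
Extrapolated value = (8·A(Δt/2) − A(Δt)) / (8 − 1)
= (8·1.446789 − 1.690412) / 7
= 9.883900 / 7 = 1.411986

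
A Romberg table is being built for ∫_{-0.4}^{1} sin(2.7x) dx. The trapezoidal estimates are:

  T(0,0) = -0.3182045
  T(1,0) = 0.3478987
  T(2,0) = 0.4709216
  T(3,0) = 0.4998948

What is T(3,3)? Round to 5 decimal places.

0.50942

T(1,1) = 0.3478987 + (0.3478987 − (-0.3182045))/3 = 0.5699331
T(2,1) = (4·0.4709216 − 0.3478987) / 3 = 0.5119292
T(3,1) = (4·0.4998948 − 0.4709216) / 3 = 0.5095525
T(2,2) = (16·0.5119292 − 0.5699331) / 15 = 0.5080623
T(3,2) = 0.5095525 + (0.5095525 − 0.5119292)/15 = 0.5093941
T(3,3) = (64·0.5093941 − 0.5080623) / 63 = 0.5094152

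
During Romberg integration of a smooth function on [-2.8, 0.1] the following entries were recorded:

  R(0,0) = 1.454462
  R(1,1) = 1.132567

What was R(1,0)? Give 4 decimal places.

1.2130

From R(1,1) = (4·R(1,0) − R(0,0))/3, solve for R(1,0):
4·R(1,0) = 3·1.132567 + 1.454462 = 4.852163
R(1,0) = 1.213041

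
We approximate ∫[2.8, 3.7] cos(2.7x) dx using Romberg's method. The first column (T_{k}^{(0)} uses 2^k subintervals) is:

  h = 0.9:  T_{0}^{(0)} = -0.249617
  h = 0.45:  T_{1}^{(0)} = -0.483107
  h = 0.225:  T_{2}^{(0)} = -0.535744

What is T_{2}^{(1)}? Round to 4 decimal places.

-0.5533

Richardson extrapolation on the trapezoidal column (denominator 4−1=3):
T_{2}^{(1)} = -0.535744 + (-0.535744 − (-0.483107))/3 = -0.553290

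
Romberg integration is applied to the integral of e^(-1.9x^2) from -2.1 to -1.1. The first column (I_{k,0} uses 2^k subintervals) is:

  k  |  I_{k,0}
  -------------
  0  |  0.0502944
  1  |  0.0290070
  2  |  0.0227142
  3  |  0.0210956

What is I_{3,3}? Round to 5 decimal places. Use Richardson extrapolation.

0.02055

I_{1,1} = (4·0.0290070 − 0.0502944) / 3 = 0.0219112
I_{2,1} = 0.0227142 + (0.0227142 − 0.0290070)/3 = 0.0206166
I_{3,1} = (4·0.0210956 − 0.0227142) / 3 = 0.0205561
I_{2,2} = 0.0206166 + (0.0206166 − 0.0219112)/15 = 0.0205303
I_{3,2} = (16·0.0205561 − 0.0206166) / 15 = 0.0205521
I_{3,3} = (64·0.0205521 − 0.0205303) / 63 = 0.0205524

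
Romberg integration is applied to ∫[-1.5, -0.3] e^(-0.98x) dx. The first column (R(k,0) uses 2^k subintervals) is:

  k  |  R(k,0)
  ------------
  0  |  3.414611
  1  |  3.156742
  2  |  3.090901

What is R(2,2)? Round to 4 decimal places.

3.0688

Richardson extrapolation on the trapezoidal column (denominator 4−1=3):
R(1,1) = 3.156742 + (3.156742 − 3.414611)/3 = 3.070786
R(2,1) = (4·3.090901 − 3.156742) / 3 = 3.068954
R(2,2) = 3.068954 + (3.068954 − 3.070786)/15 = 3.068832
(Column j=1 coincides with Simpson's rule on the same nodes.)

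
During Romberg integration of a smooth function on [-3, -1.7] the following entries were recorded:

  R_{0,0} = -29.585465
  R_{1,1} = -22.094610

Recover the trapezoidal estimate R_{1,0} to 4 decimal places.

-23.9673

From R_{1,1} = (4·R_{1,0} − R_{0,0})/3, solve for R_{1,0}:
4·R_{1,0} = 3·(-22.094610) + (-29.585465) = -95.869295
R_{1,0} = -23.967324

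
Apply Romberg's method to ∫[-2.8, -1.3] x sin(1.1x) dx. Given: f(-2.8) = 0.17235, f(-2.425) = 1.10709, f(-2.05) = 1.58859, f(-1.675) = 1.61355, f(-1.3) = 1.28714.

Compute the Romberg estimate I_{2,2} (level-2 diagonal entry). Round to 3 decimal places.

I_{0,0} (trapezoid, 1 panel, h=1.5000): 1.09462
I_{1,0} (trapezoid, 2 panels, h=0.7500): 1.73875
I_{2,0} (trapezoid, 4 panels, h=0.3750): 1.88962
I_{1,1} = 1.73875 + (1.73875 − 1.09462)/3 = 1.95346
I_{2,1} = 1.88962 + (1.88962 − 1.73875)/3 = 1.93991
I_{2,2} = 1.93991 + (1.93991 − 1.95346)/15 = 1.93901

1.939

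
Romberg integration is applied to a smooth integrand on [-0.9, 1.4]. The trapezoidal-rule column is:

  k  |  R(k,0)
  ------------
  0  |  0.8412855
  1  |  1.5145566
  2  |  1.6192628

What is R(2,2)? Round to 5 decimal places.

R(1,1) = (4·1.5145566 − 0.8412855) / 3 = 1.7389803
R(2,1) = (4·1.6192628 − 1.5145566) / 3 = 1.6541649
R(2,2) = 1.6541649 + (1.6541649 − 1.7389803)/15 = 1.6485105
(Column j=1 coincides with Simpson's rule on the same nodes.)

1.64851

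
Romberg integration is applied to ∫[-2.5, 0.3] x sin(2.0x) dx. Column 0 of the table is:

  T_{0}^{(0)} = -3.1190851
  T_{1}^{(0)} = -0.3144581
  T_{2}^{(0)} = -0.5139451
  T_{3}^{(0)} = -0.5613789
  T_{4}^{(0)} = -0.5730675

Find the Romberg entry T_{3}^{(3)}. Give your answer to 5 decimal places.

T_{1}^{(1)} = (4·(-0.3144581) − (-3.1190851)) / 3 = 0.6204176
T_{2}^{(1)} = -0.5139451 + (-0.5139451 − (-0.3144581))/3 = -0.5804408
T_{3}^{(1)} = -0.5613789 + (-0.5613789 − (-0.5139451))/3 = -0.5771902
T_{2}^{(2)} = (16·(-0.5804408) − 0.6204176) / 15 = -0.6604980
T_{3}^{(2)} = -0.5771902 + (-0.5771902 − (-0.5804408))/15 = -0.5769735
T_{3}^{(3)} = (64·(-0.5769735) − (-0.6604980)) / 63 = -0.5756477

-0.57565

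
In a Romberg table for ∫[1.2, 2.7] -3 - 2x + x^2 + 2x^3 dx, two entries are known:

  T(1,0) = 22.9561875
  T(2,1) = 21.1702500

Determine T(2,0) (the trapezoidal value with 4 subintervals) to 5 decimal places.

21.61673

From T(2,1) = (4·T(2,0) − T(1,0))/3, solve for T(2,0):
4·T(2,0) = 3·21.1702500 + 22.9561875 = 86.4669375
T(2,0) = 21.6167344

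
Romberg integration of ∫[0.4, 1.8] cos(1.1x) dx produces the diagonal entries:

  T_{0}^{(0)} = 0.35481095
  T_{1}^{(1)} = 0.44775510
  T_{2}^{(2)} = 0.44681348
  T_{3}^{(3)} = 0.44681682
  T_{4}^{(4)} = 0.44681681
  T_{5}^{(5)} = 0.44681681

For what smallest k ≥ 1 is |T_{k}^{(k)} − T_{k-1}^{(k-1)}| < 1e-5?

|T_{1}^{(1)} − T_{0}^{(0)}| = 0.09294415 ≥ 1e-5
|T_{2}^{(2)} − T_{1}^{(1)}| = 0.00094162 ≥ 1e-5
|T_{3}^{(3)} − T_{2}^{(2)}| = 0.00000334 < 1e-5

k = 3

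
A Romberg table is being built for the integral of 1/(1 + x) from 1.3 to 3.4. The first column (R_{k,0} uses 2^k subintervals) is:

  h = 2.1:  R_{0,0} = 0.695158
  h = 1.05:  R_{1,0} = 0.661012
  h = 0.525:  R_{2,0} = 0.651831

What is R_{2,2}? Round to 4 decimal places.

Richardson extrapolation on the trapezoidal column (denominator 4−1=3):
R_{1,1} = (4·0.661012 − 0.695158) / 3 = 0.649630
R_{2,1} = 0.651831 + (0.651831 − 0.661012)/3 = 0.648771
R_{2,2} = 0.648771 + (0.648771 − 0.649630)/15 = 0.648714

0.6487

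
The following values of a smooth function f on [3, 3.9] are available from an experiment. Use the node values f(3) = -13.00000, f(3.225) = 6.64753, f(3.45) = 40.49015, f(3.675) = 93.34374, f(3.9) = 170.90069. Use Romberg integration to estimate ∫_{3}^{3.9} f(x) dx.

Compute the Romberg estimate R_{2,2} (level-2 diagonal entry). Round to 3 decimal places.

R_{0,0} (trapezoid, 1 panel, h=0.9000): 71.05531
R_{1,0} (trapezoid, 2 panels, h=0.4500): 53.74822
R_{2,0} (trapezoid, 4 panels, h=0.2250): 49.37215
R_{1,1} = 53.74822 + (53.74822 − 71.05531)/3 = 47.97919
R_{2,1} = 49.37215 + (49.37215 − 53.74822)/3 = 47.91346
R_{2,2} = 47.91346 + (47.91346 − 47.97919)/15 = 47.90908

47.909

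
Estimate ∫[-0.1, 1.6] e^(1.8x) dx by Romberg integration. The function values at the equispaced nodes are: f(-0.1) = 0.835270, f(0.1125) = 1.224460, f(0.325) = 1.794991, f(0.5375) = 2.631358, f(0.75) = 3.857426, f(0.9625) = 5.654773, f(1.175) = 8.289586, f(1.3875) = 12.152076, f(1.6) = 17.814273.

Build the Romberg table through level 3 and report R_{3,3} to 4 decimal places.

9.4328

R_{0,0} (trapezoid, 1 panel, h=1.7000): 15.852112
R_{1,0} (trapezoid, 2 panels, h=0.8500): 11.204868
R_{2,0} (trapezoid, 4 panels, h=0.4250): 9.888379
R_{3,0} (trapezoid, 8 panels, h=0.2125): 9.547506
R_{1,1} = 11.204868 + (11.204868 − 15.852112)/3 = 9.655787
R_{2,1} = 9.888379 + (9.888379 − 11.204868)/3 = 9.449549
R_{3,1} = 9.547506 + (9.547506 − 9.888379)/3 = 9.433882
R_{2,2} = 9.449549 + (9.449549 − 9.655787)/15 = 9.435800
R_{3,2} = 9.433882 + (9.433882 − 9.449549)/15 = 9.432838
R_{3,3} = 9.432838 + (9.432838 − 9.435800)/63 = 9.432791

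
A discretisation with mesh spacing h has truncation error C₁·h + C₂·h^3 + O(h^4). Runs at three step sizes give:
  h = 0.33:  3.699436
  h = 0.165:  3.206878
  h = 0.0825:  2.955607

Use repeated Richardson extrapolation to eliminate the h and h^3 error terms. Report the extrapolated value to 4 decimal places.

2.7029

First eliminate the h term (factor 2^1 = 2):
  B₁ = (2·3.206878 − 3.699436)/1 = 2.714320
  B₂ = (2·2.955607 − 3.206878)/1 = 2.704336
Then eliminate the h^3 term (factor 2^3 = 8):
  (8·2.704336 − 2.714320)/7 = 2.702910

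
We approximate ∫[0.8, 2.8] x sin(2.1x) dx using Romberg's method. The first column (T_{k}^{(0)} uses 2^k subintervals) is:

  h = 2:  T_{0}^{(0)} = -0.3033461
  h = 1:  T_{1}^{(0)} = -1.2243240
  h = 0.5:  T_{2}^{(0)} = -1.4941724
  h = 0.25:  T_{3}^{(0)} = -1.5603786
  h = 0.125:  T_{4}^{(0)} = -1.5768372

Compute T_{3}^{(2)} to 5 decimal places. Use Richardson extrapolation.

-1.58234

Richardson extrapolation on the trapezoidal column (denominator 4−1=3):
T_{2}^{(1)} = -1.4941724 + (-1.4941724 − (-1.2243240))/3 = -1.5841219
T_{3}^{(1)} = -1.5603786 + (-1.5603786 − (-1.4941724))/3 = -1.5824473
T_{3}^{(2)} = -1.5824473 + (-1.5824473 − (-1.5841219))/15 = -1.5823357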